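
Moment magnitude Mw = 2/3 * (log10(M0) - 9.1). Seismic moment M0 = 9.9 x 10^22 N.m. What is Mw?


log10(M0) = log10(9.9 x 10^22) = 22.9956
Mw = 2/3 * (22.9956 - 9.1)
= 2/3 * 13.8956
= 9.26

9.26


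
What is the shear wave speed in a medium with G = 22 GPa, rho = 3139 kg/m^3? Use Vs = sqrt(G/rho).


Convert G to Pa: G = 22e9 Pa
Compute G/rho = 22e9 / 3139 = 7008601.4654
Vs = sqrt(7008601.4654) = 2647.38 m/s

2647.38


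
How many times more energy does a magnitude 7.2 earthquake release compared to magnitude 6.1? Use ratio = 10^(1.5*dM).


M2 - M1 = 7.2 - 6.1 = 1.1
1.5 * 1.1 = 1.65
ratio = 10^1.65 = 44.67

44.67


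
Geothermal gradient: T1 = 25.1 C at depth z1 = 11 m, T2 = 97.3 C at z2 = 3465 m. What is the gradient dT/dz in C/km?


dT = 97.3 - 25.1 = 72.2 C
dz = 3465 - 11 = 3454 m
gradient = dT/dz * 1000 = 72.2/3454 * 1000 = 20.9033 C/km

20.9033


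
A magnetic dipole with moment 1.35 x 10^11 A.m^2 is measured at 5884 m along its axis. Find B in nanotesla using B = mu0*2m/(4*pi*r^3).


m = 1.35 x 10^11 = 135000000000 A.m^2
2m = 270000000000 A.m^2
r^3 = 5884^3 = 203712647104
B = (4pi*10^-7) * 270000000000 / (4*pi * 203712647104) * 1e9
= 339292.006588 / 2559928622341.03 * 1e9
= 132.5396 nT

132.5396


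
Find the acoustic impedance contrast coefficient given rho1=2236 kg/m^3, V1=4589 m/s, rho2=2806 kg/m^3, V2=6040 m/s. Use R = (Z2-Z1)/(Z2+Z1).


Z1 = 2236 * 4589 = 10261004
Z2 = 2806 * 6040 = 16948240
R = (16948240 - 10261004) / (16948240 + 10261004) = 6687236 / 27209244 = 0.2458

0.2458


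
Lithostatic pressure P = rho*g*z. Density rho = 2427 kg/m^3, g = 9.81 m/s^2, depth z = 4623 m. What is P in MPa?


P = rho * g * z / 1e6
= 2427 * 9.81 * 4623 / 1e6
= 110068406.01 / 1e6
= 110.0684 MPa

110.0684


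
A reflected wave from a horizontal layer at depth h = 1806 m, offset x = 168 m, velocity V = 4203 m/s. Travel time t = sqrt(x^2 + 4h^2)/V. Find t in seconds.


x^2 + 4h^2 = 168^2 + 4*1806^2 = 28224 + 13046544 = 13074768
sqrt(13074768) = 3615.9049
t = 3615.9049 / 4203 = 0.8603 s

0.8603


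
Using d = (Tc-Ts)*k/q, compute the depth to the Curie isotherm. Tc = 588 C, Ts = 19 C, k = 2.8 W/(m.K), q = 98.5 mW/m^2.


T_Curie - T_surf = 588 - 19 = 569 C
Convert q to W/m^2: 98.5 mW/m^2 = 0.0985 W/m^2
d = 569 * 2.8 / 0.0985 = 16174.62 m

16174.62


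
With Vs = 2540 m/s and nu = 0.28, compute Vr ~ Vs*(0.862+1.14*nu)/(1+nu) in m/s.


Numerator factor = 0.862 + 1.14*0.28 = 1.1812
Denominator = 1 + 0.28 = 1.28
Vr = 2540 * 1.1812 / 1.28 = 2343.94 m/s

2343.94


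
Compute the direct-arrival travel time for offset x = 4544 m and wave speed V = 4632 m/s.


t = x / V
= 4544 / 4632
= 0.981 s

0.981


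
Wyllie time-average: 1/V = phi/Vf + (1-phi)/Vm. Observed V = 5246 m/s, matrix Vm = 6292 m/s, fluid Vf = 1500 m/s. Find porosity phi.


1/V - 1/Vm = 1/5246 - 1/6292 = 3.169e-05
1/Vf - 1/Vm = 1/1500 - 1/6292 = 0.00050773
phi = 3.169e-05 / 0.00050773 = 0.0624

0.0624


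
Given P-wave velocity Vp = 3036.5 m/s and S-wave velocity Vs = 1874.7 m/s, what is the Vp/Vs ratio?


Vp/Vs = 3036.5 / 1874.7
= 1.6197

1.6197


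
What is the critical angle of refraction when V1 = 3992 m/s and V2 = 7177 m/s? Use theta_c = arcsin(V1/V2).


V1/V2 = 3992/7177 = 0.556221
theta_c = arcsin(0.556221) = 33.7949 degrees

33.7949


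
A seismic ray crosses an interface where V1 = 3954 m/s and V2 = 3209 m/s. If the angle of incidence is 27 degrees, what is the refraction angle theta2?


sin(theta1) = sin(27 deg) = 0.45399
sin(theta2) = V2/V1 * sin(theta1) = 3209/3954 * 0.45399 = 0.368451
theta2 = arcsin(0.368451) = 21.6201 degrees

21.6201


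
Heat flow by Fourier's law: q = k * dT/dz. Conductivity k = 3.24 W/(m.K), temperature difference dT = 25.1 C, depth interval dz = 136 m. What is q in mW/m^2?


q = k * dT / dz * 1000
= 3.24 * 25.1 / 136 * 1000
= 0.597971 * 1000
= 597.9706 mW/m^2

597.9706


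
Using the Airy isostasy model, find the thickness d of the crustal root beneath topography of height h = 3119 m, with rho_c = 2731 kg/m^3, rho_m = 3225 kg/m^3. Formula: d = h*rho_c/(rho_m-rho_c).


rho_m - rho_c = 3225 - 2731 = 494
d = 3119 * 2731 / 494
= 8517989 / 494
= 17242.89 m

17242.89


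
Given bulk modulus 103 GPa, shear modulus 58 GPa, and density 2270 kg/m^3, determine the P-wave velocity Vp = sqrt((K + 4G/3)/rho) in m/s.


First compute the effective modulus:
K + 4G/3 = 103e9 + 4*58e9/3 = 180333333333.33 Pa
Then divide by density:
180333333333.33 / 2270 = 79441997.0631 Pa/(kg/m^3)
Take the square root:
Vp = sqrt(79441997.0631) = 8913.02 m/s

8913.02


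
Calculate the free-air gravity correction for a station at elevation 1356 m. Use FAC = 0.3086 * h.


FAC = 0.3086 * h
= 0.3086 * 1356
= 418.4616 mGal

418.4616


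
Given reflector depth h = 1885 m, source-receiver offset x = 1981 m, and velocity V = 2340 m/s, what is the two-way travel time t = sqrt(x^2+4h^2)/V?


x^2 + 4h^2 = 1981^2 + 4*1885^2 = 3924361 + 14212900 = 18137261
sqrt(18137261) = 4258.7863
t = 4258.7863 / 2340 = 1.82 s

1.82


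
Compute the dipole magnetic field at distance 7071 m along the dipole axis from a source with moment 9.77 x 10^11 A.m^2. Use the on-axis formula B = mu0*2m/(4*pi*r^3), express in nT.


m = 9.77 x 10^11 = 977000000000 A.m^2
2m = 1954000000000 A.m^2
r^3 = 7071^3 = 353543218911
B = (4pi*10^-7) * 1954000000000 / (4*pi * 353543218911) * 1e9
= 2455468.818046 / 4442755117029.14 * 1e9
= 552.6906 nT

552.6906


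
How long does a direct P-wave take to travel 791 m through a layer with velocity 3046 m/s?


t = x / V
= 791 / 3046
= 0.2597 s

0.2597


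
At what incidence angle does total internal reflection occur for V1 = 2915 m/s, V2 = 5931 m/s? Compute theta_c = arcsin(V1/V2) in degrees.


V1/V2 = 2915/5931 = 0.491485
theta_c = arcsin(0.491485) = 29.4383 degrees

29.4383


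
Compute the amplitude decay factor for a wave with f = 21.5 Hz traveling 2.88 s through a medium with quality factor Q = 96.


pi*f*t/Q = pi*21.5*2.88/96 = 2.026327
A/A0 = exp(-2.026327) = 0.131819

0.131819


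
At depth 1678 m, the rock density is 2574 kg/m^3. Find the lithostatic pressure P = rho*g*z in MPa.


P = rho * g * z / 1e6
= 2574 * 9.81 * 1678 / 1e6
= 42371077.32 / 1e6
= 42.3711 MPa

42.3711


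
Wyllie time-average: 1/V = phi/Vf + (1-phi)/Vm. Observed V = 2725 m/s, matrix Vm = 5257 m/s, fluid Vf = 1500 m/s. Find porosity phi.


1/V - 1/Vm = 1/2725 - 1/5257 = 0.00017675
1/Vf - 1/Vm = 1/1500 - 1/5257 = 0.00047644
phi = 0.00017675 / 0.00047644 = 0.371

0.371


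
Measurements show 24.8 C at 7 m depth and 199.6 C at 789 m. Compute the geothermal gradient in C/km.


dT = 199.6 - 24.8 = 174.8 C
dz = 789 - 7 = 782 m
gradient = dT/dz * 1000 = 174.8/782 * 1000 = 223.5294 C/km

223.5294


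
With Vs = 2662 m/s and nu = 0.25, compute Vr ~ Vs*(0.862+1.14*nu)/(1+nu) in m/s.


Numerator factor = 0.862 + 1.14*0.25 = 1.147
Denominator = 1 + 0.25 = 1.25
Vr = 2662 * 1.147 / 1.25 = 2442.65 m/s

2442.65


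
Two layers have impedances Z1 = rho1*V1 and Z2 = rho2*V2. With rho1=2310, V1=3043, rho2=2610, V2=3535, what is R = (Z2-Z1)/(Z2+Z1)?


Z1 = 2310 * 3043 = 7029330
Z2 = 2610 * 3535 = 9226350
R = (9226350 - 7029330) / (9226350 + 7029330) = 2197020 / 16255680 = 0.1352

0.1352


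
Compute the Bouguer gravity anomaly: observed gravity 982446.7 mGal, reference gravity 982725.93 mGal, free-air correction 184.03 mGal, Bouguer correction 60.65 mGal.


BA = g_obs - g_ref + FAC - BC
= 982446.7 - 982725.93 + 184.03 - 60.65
= -155.85 mGal

-155.85


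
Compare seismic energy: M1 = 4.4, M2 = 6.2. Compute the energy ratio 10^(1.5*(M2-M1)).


M2 - M1 = 6.2 - 4.4 = 1.8
1.5 * 1.8 = 2.7
ratio = 10^2.7 = 501.19

501.19


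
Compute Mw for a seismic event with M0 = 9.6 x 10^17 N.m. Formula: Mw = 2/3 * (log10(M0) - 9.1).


log10(M0) = log10(9.6 x 10^17) = 17.9823
Mw = 2/3 * (17.9823 - 9.1)
= 2/3 * 8.8823
= 5.92

5.92


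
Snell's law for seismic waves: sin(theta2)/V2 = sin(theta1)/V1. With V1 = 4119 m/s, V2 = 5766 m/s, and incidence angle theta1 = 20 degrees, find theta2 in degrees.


sin(theta1) = sin(20 deg) = 0.34202
sin(theta2) = V2/V1 * sin(theta1) = 5766/4119 * 0.34202 = 0.478778
theta2 = arcsin(0.478778) = 28.6056 degrees

28.6056


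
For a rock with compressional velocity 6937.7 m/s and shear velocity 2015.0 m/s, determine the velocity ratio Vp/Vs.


Vp/Vs = 6937.7 / 2015.0
= 3.443

3.443


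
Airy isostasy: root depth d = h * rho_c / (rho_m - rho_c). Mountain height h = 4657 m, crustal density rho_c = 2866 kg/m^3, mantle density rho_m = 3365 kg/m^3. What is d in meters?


rho_m - rho_c = 3365 - 2866 = 499
d = 4657 * 2866 / 499
= 13346962 / 499
= 26747.42 m

26747.42


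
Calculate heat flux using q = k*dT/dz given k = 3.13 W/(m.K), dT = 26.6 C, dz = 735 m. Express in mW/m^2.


q = k * dT / dz * 1000
= 3.13 * 26.6 / 735 * 1000
= 0.113276 * 1000
= 113.2762 mW/m^2

113.2762


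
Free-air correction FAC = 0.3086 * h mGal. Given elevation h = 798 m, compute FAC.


FAC = 0.3086 * h
= 0.3086 * 798
= 246.2628 mGal

246.2628


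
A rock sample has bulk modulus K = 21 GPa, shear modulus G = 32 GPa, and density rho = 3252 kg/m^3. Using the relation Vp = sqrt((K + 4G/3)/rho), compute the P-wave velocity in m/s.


First compute the effective modulus:
K + 4G/3 = 21e9 + 4*32e9/3 = 63666666666.67 Pa
Then divide by density:
63666666666.67 / 3252 = 19577695.777 Pa/(kg/m^3)
Take the square root:
Vp = sqrt(19577695.777) = 4424.67 m/s

4424.67


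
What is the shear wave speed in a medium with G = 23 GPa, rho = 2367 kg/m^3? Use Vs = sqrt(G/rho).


Convert G to Pa: G = 23e9 Pa
Compute G/rho = 23e9 / 2367 = 9716941.2759
Vs = sqrt(9716941.2759) = 3117.2 m/s

3117.2


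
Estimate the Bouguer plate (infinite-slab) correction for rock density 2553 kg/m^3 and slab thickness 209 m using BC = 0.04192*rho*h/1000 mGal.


BC = 0.04192 * rho * h / 1000
= 0.04192 * 2553 * 209 / 1000
= 22.3675 mGal

22.3675


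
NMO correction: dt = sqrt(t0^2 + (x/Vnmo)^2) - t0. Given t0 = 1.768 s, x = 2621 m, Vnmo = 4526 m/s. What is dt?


x/Vnmo = 2621/4526 = 0.579099
(x/Vnmo)^2 = 0.335355
t0^2 = 3.125824
sqrt(3.125824 + 0.335355) = 1.860424
dt = 1.860424 - 1.768 = 0.092424

0.092424


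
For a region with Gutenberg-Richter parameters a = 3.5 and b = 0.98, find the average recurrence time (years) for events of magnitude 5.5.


log10(N) = 3.5 - 0.98*5.5 = -1.89
N = 10^-1.89 = 0.012882
T = 1/N = 1/0.012882 = 77.6247 years

77.6247


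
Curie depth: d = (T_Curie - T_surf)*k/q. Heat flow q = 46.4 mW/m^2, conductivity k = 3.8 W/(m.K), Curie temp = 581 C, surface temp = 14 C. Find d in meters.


T_Curie - T_surf = 581 - 14 = 567 C
Convert q to W/m^2: 46.4 mW/m^2 = 0.0464 W/m^2
d = 567 * 3.8 / 0.0464 = 46435.34 m

46435.34


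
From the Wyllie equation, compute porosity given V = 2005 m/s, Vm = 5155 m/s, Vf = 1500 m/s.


1/V - 1/Vm = 1/2005 - 1/5155 = 0.00030477
1/Vf - 1/Vm = 1/1500 - 1/5155 = 0.00047268
phi = 0.00030477 / 0.00047268 = 0.6448

0.6448


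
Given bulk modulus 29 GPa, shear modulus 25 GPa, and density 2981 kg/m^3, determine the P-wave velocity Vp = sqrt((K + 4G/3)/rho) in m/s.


First compute the effective modulus:
K + 4G/3 = 29e9 + 4*25e9/3 = 62333333333.33 Pa
Then divide by density:
62333333333.33 / 2981 = 20910209.1021 Pa/(kg/m^3)
Take the square root:
Vp = sqrt(20910209.1021) = 4572.77 m/s

4572.77


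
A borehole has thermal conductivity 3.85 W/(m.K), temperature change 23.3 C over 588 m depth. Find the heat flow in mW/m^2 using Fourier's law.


q = k * dT / dz * 1000
= 3.85 * 23.3 / 588 * 1000
= 0.15256 * 1000
= 152.5595 mW/m^2

152.5595


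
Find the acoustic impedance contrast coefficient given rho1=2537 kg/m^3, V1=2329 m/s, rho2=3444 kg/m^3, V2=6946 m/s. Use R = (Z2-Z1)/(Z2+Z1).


Z1 = 2537 * 2329 = 5908673
Z2 = 3444 * 6946 = 23922024
R = (23922024 - 5908673) / (23922024 + 5908673) = 18013351 / 29830697 = 0.6039

0.6039


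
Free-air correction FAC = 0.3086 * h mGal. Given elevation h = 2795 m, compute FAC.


FAC = 0.3086 * h
= 0.3086 * 2795
= 862.537 mGal

862.537


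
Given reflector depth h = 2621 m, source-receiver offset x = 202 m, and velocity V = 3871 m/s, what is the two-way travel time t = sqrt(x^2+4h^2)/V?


x^2 + 4h^2 = 202^2 + 4*2621^2 = 40804 + 27478564 = 27519368
sqrt(27519368) = 5245.8906
t = 5245.8906 / 3871 = 1.3552 s

1.3552


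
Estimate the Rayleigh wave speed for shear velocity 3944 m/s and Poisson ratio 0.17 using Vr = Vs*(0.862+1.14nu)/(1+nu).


Numerator factor = 0.862 + 1.14*0.17 = 1.0558
Denominator = 1 + 0.17 = 1.17
Vr = 3944 * 1.0558 / 1.17 = 3559.04 m/s

3559.04


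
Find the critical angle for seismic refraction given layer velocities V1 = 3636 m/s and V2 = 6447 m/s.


V1/V2 = 3636/6447 = 0.563983
theta_c = arcsin(0.563983) = 34.3317 degrees

34.3317


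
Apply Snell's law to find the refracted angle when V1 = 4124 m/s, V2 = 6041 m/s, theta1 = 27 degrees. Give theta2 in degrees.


sin(theta1) = sin(27 deg) = 0.45399
sin(theta2) = V2/V1 * sin(theta1) = 6041/4124 * 0.45399 = 0.665023
theta2 = arcsin(0.665023) = 41.6841 degrees

41.6841


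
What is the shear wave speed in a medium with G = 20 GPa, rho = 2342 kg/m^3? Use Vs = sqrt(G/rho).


Convert G to Pa: G = 20e9 Pa
Compute G/rho = 20e9 / 2342 = 8539709.6499
Vs = sqrt(8539709.6499) = 2922.28 m/s

2922.28


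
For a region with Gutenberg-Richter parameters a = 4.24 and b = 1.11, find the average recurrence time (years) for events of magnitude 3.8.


log10(N) = 4.24 - 1.11*3.8 = 0.022
N = 10^0.022 = 1.051962
T = 1/N = 1/1.051962 = 0.9506 years

0.9506


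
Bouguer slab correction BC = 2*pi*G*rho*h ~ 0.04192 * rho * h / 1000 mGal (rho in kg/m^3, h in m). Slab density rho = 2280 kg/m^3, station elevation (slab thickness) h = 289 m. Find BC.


BC = 0.04192 * rho * h / 1000
= 0.04192 * 2280 * 289 / 1000
= 27.6219 mGal

27.6219


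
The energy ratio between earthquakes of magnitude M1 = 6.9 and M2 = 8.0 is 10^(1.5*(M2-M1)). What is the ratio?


M2 - M1 = 8.0 - 6.9 = 1.1
1.5 * 1.1 = 1.65
ratio = 10^1.65 = 44.67

44.67


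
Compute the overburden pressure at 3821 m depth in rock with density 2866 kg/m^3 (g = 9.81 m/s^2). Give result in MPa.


P = rho * g * z / 1e6
= 2866 * 9.81 * 3821 / 1e6
= 107429172.66 / 1e6
= 107.4292 MPa

107.4292


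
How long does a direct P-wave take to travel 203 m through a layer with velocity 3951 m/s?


t = x / V
= 203 / 3951
= 0.0514 s

0.0514


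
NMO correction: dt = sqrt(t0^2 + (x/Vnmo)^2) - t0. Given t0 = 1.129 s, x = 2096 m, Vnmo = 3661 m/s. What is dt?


x/Vnmo = 2096/3661 = 0.572521
(x/Vnmo)^2 = 0.32778
t0^2 = 1.274641
sqrt(1.274641 + 0.32778) = 1.265868
dt = 1.265868 - 1.129 = 0.136868

0.136868


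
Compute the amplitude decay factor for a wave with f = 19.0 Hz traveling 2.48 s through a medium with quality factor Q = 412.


pi*f*t/Q = pi*19.0*2.48/412 = 0.359301
A/A0 = exp(-0.359301) = 0.698164

0.698164


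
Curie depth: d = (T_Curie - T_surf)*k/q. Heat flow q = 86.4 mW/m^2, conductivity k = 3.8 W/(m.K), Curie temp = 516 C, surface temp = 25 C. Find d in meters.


T_Curie - T_surf = 516 - 25 = 491 C
Convert q to W/m^2: 86.4 mW/m^2 = 0.0864 W/m^2
d = 491 * 3.8 / 0.0864 = 21594.91 m

21594.91


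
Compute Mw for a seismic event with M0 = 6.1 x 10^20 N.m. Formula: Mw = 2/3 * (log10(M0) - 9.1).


log10(M0) = log10(6.1 x 10^20) = 20.7853
Mw = 2/3 * (20.7853 - 9.1)
= 2/3 * 11.6853
= 7.79

7.79


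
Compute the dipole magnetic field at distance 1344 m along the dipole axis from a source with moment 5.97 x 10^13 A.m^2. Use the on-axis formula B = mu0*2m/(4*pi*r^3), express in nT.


m = 5.97 x 10^13 = 59700000000000 A.m^2
2m = 119400000000000 A.m^2
r^3 = 1344^3 = 2427715584
B = (4pi*10^-7) * 119400000000000 / (4*pi * 2427715584) * 1e9
= 150042465.135449 / 30507573774.8 * 1e9
= 4918203.7957 nT

4918203.7957


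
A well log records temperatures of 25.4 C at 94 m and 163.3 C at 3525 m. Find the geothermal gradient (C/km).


dT = 163.3 - 25.4 = 137.9 C
dz = 3525 - 94 = 3431 m
gradient = dT/dz * 1000 = 137.9/3431 * 1000 = 40.1924 C/km

40.1924


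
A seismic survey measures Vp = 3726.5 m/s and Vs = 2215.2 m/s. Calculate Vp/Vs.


Vp/Vs = 3726.5 / 2215.2
= 1.6822

1.6822


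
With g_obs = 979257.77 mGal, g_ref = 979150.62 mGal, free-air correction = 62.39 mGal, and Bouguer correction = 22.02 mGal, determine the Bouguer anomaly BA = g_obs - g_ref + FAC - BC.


BA = g_obs - g_ref + FAC - BC
= 979257.77 - 979150.62 + 62.39 - 22.02
= 147.52 mGal

147.52


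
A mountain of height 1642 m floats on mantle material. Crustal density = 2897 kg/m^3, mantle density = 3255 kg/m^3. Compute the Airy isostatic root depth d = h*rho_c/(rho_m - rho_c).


rho_m - rho_c = 3255 - 2897 = 358
d = 1642 * 2897 / 358
= 4756874 / 358
= 13287.36 m

13287.36


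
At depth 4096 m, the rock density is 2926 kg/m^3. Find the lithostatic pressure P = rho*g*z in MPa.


P = rho * g * z / 1e6
= 2926 * 9.81 * 4096 / 1e6
= 117571829.76 / 1e6
= 117.5718 MPa

117.5718


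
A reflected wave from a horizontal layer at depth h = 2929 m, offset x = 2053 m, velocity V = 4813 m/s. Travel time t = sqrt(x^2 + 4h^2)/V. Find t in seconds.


x^2 + 4h^2 = 2053^2 + 4*2929^2 = 4214809 + 34316164 = 38530973
sqrt(38530973) = 6207.3322
t = 6207.3322 / 4813 = 1.2897 s

1.2897


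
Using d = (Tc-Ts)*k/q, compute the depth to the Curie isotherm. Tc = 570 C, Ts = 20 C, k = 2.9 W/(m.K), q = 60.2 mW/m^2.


T_Curie - T_surf = 570 - 20 = 550 C
Convert q to W/m^2: 60.2 mW/m^2 = 0.0602 W/m^2
d = 550 * 2.9 / 0.0602 = 26495.02 m

26495.02


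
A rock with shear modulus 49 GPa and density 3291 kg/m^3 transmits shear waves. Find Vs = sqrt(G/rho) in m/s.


Convert G to Pa: G = 49e9 Pa
Compute G/rho = 49e9 / 3291 = 14889091.4616
Vs = sqrt(14889091.4616) = 3858.64 m/s

3858.64


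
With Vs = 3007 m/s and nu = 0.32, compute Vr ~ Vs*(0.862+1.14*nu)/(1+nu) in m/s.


Numerator factor = 0.862 + 1.14*0.32 = 1.2268
Denominator = 1 + 0.32 = 1.32
Vr = 3007 * 1.2268 / 1.32 = 2794.69 m/s

2794.69


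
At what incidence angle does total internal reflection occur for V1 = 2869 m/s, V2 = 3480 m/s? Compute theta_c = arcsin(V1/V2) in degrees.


V1/V2 = 2869/3480 = 0.824425
theta_c = arcsin(0.824425) = 55.5303 degrees

55.5303


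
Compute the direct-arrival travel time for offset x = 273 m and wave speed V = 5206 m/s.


t = x / V
= 273 / 5206
= 0.0524 s

0.0524


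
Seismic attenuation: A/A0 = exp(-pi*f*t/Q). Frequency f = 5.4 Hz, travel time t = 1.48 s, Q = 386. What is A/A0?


pi*f*t/Q = pi*5.4*1.48/386 = 0.065046
A/A0 = exp(-0.065046) = 0.937025

0.937025


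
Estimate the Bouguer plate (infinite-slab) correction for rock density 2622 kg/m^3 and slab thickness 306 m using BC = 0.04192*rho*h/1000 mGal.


BC = 0.04192 * rho * h / 1000
= 0.04192 * 2622 * 306 / 1000
= 33.6338 mGal

33.6338


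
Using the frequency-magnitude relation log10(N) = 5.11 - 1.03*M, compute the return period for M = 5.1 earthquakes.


log10(N) = 5.11 - 1.03*5.1 = -0.143
N = 10^-0.143 = 0.719449
T = 1/N = 1/0.719449 = 1.39 years

1.39


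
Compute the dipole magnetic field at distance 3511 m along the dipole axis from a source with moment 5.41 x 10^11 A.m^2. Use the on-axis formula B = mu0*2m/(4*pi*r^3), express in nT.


m = 5.41 x 10^11 = 541000000000 A.m^2
2m = 1082000000000 A.m^2
r^3 = 3511^3 = 43280521831
B = (4pi*10^-7) * 1082000000000 / (4*pi * 43280521831) * 1e9
= 1359681.300474 / 543879077711.21 * 1e9
= 2499.9699 nT

2499.9699


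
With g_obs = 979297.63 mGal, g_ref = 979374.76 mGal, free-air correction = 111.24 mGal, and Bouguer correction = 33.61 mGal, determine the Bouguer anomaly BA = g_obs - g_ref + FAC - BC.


BA = g_obs - g_ref + FAC - BC
= 979297.63 - 979374.76 + 111.24 - 33.61
= 0.5 mGal

0.5


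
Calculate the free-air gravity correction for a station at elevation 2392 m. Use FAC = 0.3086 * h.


FAC = 0.3086 * h
= 0.3086 * 2392
= 738.1712 mGal

738.1712


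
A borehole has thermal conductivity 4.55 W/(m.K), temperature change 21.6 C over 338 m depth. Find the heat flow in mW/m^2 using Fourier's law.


q = k * dT / dz * 1000
= 4.55 * 21.6 / 338 * 1000
= 0.290769 * 1000
= 290.7692 mW/m^2

290.7692


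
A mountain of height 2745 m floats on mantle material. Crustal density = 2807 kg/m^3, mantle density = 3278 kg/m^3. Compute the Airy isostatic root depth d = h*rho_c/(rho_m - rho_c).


rho_m - rho_c = 3278 - 2807 = 471
d = 2745 * 2807 / 471
= 7705215 / 471
= 16359.27 m

16359.27


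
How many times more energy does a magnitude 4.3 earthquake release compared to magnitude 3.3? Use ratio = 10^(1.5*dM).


M2 - M1 = 4.3 - 3.3 = 1.0
1.5 * 1.0 = 1.5
ratio = 10^1.5 = 31.62

31.62


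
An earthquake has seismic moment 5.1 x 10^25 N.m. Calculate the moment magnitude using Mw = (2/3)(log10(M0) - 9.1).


log10(M0) = log10(5.1 x 10^25) = 25.7076
Mw = 2/3 * (25.7076 - 9.1)
= 2/3 * 16.6076
= 11.07

11.07


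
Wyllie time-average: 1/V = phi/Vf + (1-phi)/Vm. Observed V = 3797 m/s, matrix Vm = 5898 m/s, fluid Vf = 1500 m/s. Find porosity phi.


1/V - 1/Vm = 1/3797 - 1/5898 = 9.382e-05
1/Vf - 1/Vm = 1/1500 - 1/5898 = 0.00049712
phi = 9.382e-05 / 0.00049712 = 0.1887

0.1887


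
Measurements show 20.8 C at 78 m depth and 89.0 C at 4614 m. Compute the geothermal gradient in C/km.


dT = 89.0 - 20.8 = 68.2 C
dz = 4614 - 78 = 4536 m
gradient = dT/dz * 1000 = 68.2/4536 * 1000 = 15.0353 C/km

15.0353


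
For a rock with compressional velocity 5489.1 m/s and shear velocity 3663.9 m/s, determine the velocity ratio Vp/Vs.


Vp/Vs = 5489.1 / 3663.9
= 1.4982

1.4982


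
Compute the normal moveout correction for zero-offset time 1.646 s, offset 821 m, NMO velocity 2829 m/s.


x/Vnmo = 821/2829 = 0.290209
(x/Vnmo)^2 = 0.084221
t0^2 = 2.709316
sqrt(2.709316 + 0.084221) = 1.671388
dt = 1.671388 - 1.646 = 0.025388

0.025388


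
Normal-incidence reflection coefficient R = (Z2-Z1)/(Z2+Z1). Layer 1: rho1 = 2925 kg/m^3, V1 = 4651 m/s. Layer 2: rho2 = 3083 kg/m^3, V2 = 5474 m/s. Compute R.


Z1 = 2925 * 4651 = 13604175
Z2 = 3083 * 5474 = 16876342
R = (16876342 - 13604175) / (16876342 + 13604175) = 3272167 / 30480517 = 0.1074

0.1074


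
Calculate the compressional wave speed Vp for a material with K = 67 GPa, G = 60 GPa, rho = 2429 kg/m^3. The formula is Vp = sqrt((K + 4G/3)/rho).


First compute the effective modulus:
K + 4G/3 = 67e9 + 4*60e9/3 = 147000000000.0 Pa
Then divide by density:
147000000000.0 / 2429 = 60518731.9885 Pa/(kg/m^3)
Take the square root:
Vp = sqrt(60518731.9885) = 7779.38 m/s

7779.38


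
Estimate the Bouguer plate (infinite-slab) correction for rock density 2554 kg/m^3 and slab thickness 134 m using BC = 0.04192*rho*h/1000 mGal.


BC = 0.04192 * rho * h / 1000
= 0.04192 * 2554 * 134 / 1000
= 14.3465 mGal

14.3465


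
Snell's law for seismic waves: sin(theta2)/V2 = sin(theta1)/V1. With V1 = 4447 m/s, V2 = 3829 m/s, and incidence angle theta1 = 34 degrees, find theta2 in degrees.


sin(theta1) = sin(34 deg) = 0.559193
sin(theta2) = V2/V1 * sin(theta1) = 3829/4447 * 0.559193 = 0.481482
theta2 = arcsin(0.481482) = 28.7822 degrees

28.7822


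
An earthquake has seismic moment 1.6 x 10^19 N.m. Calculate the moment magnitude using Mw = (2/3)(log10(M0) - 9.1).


log10(M0) = log10(1.6 x 10^19) = 19.2041
Mw = 2/3 * (19.2041 - 9.1)
= 2/3 * 10.1041
= 6.74

6.74


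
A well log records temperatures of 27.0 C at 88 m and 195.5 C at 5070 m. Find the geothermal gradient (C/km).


dT = 195.5 - 27.0 = 168.5 C
dz = 5070 - 88 = 4982 m
gradient = dT/dz * 1000 = 168.5/4982 * 1000 = 33.8218 C/km

33.8218


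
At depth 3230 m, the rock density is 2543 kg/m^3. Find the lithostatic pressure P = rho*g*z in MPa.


P = rho * g * z / 1e6
= 2543 * 9.81 * 3230 / 1e6
= 80578260.9 / 1e6
= 80.5783 MPa

80.5783


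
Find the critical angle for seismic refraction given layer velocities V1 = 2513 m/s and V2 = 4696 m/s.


V1/V2 = 2513/4696 = 0.535136
theta_c = arcsin(0.535136) = 32.3532 degrees

32.3532


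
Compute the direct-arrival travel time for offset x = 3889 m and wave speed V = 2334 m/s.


t = x / V
= 3889 / 2334
= 1.6662 s

1.6662


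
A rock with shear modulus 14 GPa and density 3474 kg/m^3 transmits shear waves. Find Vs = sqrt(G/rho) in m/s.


Convert G to Pa: G = 14e9 Pa
Compute G/rho = 14e9 / 3474 = 4029936.6724
Vs = sqrt(4029936.6724) = 2007.47 m/s

2007.47


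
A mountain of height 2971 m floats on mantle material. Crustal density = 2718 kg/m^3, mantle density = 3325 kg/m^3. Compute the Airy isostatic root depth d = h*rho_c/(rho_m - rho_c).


rho_m - rho_c = 3325 - 2718 = 607
d = 2971 * 2718 / 607
= 8075178 / 607
= 13303.42 m

13303.42


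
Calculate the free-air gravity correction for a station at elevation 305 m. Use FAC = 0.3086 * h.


FAC = 0.3086 * h
= 0.3086 * 305
= 94.123 mGal

94.123


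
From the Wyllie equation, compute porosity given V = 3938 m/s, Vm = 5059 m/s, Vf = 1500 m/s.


1/V - 1/Vm = 1/3938 - 1/5059 = 5.627e-05
1/Vf - 1/Vm = 1/1500 - 1/5059 = 0.000469
phi = 5.627e-05 / 0.000469 = 0.12

0.12


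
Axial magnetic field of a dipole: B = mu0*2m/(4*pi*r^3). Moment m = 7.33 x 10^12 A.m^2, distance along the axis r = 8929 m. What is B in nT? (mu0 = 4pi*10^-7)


m = 7.33 x 10^12 = 7330000000000 A.m^2
2m = 14660000000000 A.m^2
r^3 = 8929^3 = 711882749089
B = (4pi*10^-7) * 14660000000000 / (4*pi * 711882749089) * 1e9
= 18422299.320651 / 8945782459021.23 * 1e9
= 2059.3279 nT

2059.3279


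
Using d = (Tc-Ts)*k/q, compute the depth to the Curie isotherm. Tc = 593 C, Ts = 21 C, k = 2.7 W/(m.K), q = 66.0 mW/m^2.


T_Curie - T_surf = 593 - 21 = 572 C
Convert q to W/m^2: 66.0 mW/m^2 = 0.066 W/m^2
d = 572 * 2.7 / 0.066 = 23400.0 m

23400.0


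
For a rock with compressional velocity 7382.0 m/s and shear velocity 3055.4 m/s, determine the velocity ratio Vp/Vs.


Vp/Vs = 7382.0 / 3055.4
= 2.4161

2.4161


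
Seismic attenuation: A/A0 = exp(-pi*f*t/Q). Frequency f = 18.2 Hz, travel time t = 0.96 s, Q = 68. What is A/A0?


pi*f*t/Q = pi*18.2*0.96/68 = 0.807205
A/A0 = exp(-0.807205) = 0.446103

0.446103


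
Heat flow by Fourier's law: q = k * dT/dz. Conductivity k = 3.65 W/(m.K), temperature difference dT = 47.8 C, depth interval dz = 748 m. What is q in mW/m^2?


q = k * dT / dz * 1000
= 3.65 * 47.8 / 748 * 1000
= 0.233249 * 1000
= 233.2487 mW/m^2

233.2487


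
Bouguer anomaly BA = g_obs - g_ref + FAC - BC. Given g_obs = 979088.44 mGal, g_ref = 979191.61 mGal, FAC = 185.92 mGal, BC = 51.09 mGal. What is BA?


BA = g_obs - g_ref + FAC - BC
= 979088.44 - 979191.61 + 185.92 - 51.09
= 31.66 mGal

31.66


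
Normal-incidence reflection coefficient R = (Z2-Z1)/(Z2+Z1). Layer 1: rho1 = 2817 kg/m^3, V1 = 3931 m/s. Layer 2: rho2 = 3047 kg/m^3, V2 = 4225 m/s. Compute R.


Z1 = 2817 * 3931 = 11073627
Z2 = 3047 * 4225 = 12873575
R = (12873575 - 11073627) / (12873575 + 11073627) = 1799948 / 23947202 = 0.0752

0.0752


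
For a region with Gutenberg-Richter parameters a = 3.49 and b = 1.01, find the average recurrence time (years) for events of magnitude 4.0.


log10(N) = 3.49 - 1.01*4.0 = -0.55
N = 10^-0.55 = 0.281838
T = 1/N = 1/0.281838 = 3.5481 years

3.5481


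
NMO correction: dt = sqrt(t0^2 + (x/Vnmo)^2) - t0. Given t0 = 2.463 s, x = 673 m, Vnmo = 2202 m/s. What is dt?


x/Vnmo = 673/2202 = 0.305631
(x/Vnmo)^2 = 0.09341
t0^2 = 6.066369
sqrt(6.066369 + 0.09341) = 2.48189
dt = 2.48189 - 2.463 = 0.01889

0.01889


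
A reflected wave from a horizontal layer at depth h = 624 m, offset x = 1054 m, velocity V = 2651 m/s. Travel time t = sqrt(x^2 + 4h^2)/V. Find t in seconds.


x^2 + 4h^2 = 1054^2 + 4*624^2 = 1110916 + 1557504 = 2668420
sqrt(2668420) = 1633.5299
t = 1633.5299 / 2651 = 0.6162 s

0.6162


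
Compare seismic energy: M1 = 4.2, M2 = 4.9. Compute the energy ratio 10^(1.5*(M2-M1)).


M2 - M1 = 4.9 - 4.2 = 0.7
1.5 * 0.7 = 1.05
ratio = 10^1.05 = 11.22

11.22


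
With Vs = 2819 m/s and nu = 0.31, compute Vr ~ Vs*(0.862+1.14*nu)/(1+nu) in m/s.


Numerator factor = 0.862 + 1.14*0.31 = 1.2154
Denominator = 1 + 0.31 = 1.31
Vr = 2819 * 1.2154 / 1.31 = 2615.43 m/s

2615.43


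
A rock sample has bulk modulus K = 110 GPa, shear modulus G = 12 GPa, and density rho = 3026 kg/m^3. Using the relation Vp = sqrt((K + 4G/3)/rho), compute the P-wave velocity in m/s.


First compute the effective modulus:
K + 4G/3 = 110e9 + 4*12e9/3 = 126000000000.0 Pa
Then divide by density:
126000000000.0 / 3026 = 41639127.5611 Pa/(kg/m^3)
Take the square root:
Vp = sqrt(41639127.5611) = 6452.84 m/s

6452.84


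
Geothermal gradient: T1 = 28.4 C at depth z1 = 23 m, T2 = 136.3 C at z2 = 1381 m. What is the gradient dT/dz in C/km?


dT = 136.3 - 28.4 = 107.9 C
dz = 1381 - 23 = 1358 m
gradient = dT/dz * 1000 = 107.9/1358 * 1000 = 79.4551 C/km

79.4551


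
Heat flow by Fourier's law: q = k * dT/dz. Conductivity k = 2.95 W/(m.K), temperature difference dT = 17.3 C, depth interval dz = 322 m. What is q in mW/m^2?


q = k * dT / dz * 1000
= 2.95 * 17.3 / 322 * 1000
= 0.158494 * 1000
= 158.4938 mW/m^2

158.4938


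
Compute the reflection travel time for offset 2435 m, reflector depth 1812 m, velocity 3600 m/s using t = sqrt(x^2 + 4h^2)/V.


x^2 + 4h^2 = 2435^2 + 4*1812^2 = 5929225 + 13133376 = 19062601
sqrt(19062601) = 4366.0739
t = 4366.0739 / 3600 = 1.2128 s

1.2128


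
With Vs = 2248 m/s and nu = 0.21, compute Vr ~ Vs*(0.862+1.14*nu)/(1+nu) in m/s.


Numerator factor = 0.862 + 1.14*0.21 = 1.1014
Denominator = 1 + 0.21 = 1.21
Vr = 2248 * 1.1014 / 1.21 = 2046.24 m/s

2046.24


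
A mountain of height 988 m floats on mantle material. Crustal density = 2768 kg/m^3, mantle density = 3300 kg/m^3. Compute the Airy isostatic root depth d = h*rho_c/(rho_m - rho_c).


rho_m - rho_c = 3300 - 2768 = 532
d = 988 * 2768 / 532
= 2734784 / 532
= 5140.57 m

5140.57


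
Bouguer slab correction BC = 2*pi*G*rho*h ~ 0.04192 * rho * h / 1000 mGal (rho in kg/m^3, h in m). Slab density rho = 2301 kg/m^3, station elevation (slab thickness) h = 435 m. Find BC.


BC = 0.04192 * rho * h / 1000
= 0.04192 * 2301 * 435 / 1000
= 41.9592 mGal

41.9592


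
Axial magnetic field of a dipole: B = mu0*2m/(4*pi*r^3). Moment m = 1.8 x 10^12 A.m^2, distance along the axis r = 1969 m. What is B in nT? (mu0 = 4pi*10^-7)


m = 1.8 x 10^12 = 1800000000000 A.m^2
2m = 3600000000000 A.m^2
r^3 = 1969^3 = 7633736209
B = (4pi*10^-7) * 3600000000000 / (4*pi * 7633736209) * 1e9
= 4523893.421169 / 95928358374.55 * 1e9
= 47159.0831 nT

47159.0831


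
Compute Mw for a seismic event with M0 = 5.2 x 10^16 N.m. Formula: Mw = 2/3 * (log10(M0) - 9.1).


log10(M0) = log10(5.2 x 10^16) = 16.716
Mw = 2/3 * (16.716 - 9.1)
= 2/3 * 7.616
= 5.08

5.08


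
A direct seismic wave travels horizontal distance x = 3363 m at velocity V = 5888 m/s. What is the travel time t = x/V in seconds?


t = x / V
= 3363 / 5888
= 0.5712 s

0.5712


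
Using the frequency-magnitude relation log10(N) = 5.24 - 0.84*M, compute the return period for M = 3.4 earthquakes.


log10(N) = 5.24 - 0.84*3.4 = 2.384
N = 10^2.384 = 242.102905
T = 1/N = 1/242.102905 = 0.0041 years

0.0041


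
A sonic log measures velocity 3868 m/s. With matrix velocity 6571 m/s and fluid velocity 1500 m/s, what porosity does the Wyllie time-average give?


1/V - 1/Vm = 1/3868 - 1/6571 = 0.00010635
1/Vf - 1/Vm = 1/1500 - 1/6571 = 0.00051448
phi = 0.00010635 / 0.00051448 = 0.2067

0.2067


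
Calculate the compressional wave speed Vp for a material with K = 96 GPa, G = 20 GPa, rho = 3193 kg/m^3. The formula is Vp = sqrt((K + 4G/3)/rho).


First compute the effective modulus:
K + 4G/3 = 96e9 + 4*20e9/3 = 122666666666.67 Pa
Then divide by density:
122666666666.67 / 3193 = 38417371.3331 Pa/(kg/m^3)
Take the square root:
Vp = sqrt(38417371.3331) = 6198.17 m/s

6198.17


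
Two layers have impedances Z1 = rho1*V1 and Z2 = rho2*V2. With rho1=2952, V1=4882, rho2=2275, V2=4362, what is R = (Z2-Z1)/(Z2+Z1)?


Z1 = 2952 * 4882 = 14411664
Z2 = 2275 * 4362 = 9923550
R = (9923550 - 14411664) / (9923550 + 14411664) = -4488114 / 24335214 = -0.1844

-0.1844


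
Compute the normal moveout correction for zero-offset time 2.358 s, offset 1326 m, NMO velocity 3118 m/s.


x/Vnmo = 1326/3118 = 0.425273
(x/Vnmo)^2 = 0.180857
t0^2 = 5.560164
sqrt(5.560164 + 0.180857) = 2.396043
dt = 2.396043 - 2.358 = 0.038043

0.038043


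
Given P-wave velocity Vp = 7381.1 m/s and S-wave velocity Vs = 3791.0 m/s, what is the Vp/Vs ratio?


Vp/Vs = 7381.1 / 3791.0
= 1.947

1.947


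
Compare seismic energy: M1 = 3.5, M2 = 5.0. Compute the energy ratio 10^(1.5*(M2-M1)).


M2 - M1 = 5.0 - 3.5 = 1.5
1.5 * 1.5 = 2.25
ratio = 10^2.25 = 177.83

177.83


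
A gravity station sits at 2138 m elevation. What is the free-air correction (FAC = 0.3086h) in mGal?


FAC = 0.3086 * h
= 0.3086 * 2138
= 659.7868 mGal

659.7868


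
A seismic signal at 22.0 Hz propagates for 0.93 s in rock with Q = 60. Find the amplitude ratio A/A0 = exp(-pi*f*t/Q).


pi*f*t/Q = pi*22.0*0.93/60 = 1.071283
A/A0 = exp(-1.071283) = 0.342569

0.342569


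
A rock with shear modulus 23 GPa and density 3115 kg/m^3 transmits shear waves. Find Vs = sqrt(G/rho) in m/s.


Convert G to Pa: G = 23e9 Pa
Compute G/rho = 23e9 / 3115 = 7383627.6083
Vs = sqrt(7383627.6083) = 2717.28 m/s

2717.28


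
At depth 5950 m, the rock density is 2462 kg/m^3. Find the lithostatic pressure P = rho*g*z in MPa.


P = rho * g * z / 1e6
= 2462 * 9.81 * 5950 / 1e6
= 143705709.0 / 1e6
= 143.7057 MPa

143.7057


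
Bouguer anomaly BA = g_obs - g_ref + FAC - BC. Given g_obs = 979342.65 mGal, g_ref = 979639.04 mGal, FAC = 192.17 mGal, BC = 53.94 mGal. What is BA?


BA = g_obs - g_ref + FAC - BC
= 979342.65 - 979639.04 + 192.17 - 53.94
= -158.16 mGal

-158.16


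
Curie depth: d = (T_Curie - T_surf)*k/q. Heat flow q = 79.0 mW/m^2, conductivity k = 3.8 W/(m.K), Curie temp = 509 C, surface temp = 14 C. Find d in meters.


T_Curie - T_surf = 509 - 14 = 495 C
Convert q to W/m^2: 79.0 mW/m^2 = 0.079 W/m^2
d = 495 * 3.8 / 0.079 = 23810.13 m

23810.13


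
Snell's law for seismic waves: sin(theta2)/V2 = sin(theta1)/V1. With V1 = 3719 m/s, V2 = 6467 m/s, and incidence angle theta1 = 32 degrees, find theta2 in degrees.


sin(theta1) = sin(32 deg) = 0.529919
sin(theta2) = V2/V1 * sin(theta1) = 6467/3719 * 0.529919 = 0.921481
theta2 = arcsin(0.921481) = 67.1436 degrees

67.1436


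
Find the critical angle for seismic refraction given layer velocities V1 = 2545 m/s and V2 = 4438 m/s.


V1/V2 = 2545/4438 = 0.573457
theta_c = arcsin(0.573457) = 34.9916 degrees

34.9916


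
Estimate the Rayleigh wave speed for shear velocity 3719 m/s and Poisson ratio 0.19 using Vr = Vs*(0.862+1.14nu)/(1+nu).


Numerator factor = 0.862 + 1.14*0.19 = 1.0786
Denominator = 1 + 0.19 = 1.19
Vr = 3719 * 1.0786 / 1.19 = 3370.85 m/s

3370.85


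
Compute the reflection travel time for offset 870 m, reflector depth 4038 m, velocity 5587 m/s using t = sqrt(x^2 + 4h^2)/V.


x^2 + 4h^2 = 870^2 + 4*4038^2 = 756900 + 65221776 = 65978676
sqrt(65978676) = 8122.7259
t = 8122.7259 / 5587 = 1.4539 s

1.4539


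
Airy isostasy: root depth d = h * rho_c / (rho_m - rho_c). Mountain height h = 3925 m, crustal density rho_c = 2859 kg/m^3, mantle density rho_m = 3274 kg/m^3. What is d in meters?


rho_m - rho_c = 3274 - 2859 = 415
d = 3925 * 2859 / 415
= 11221575 / 415
= 27039.94 m

27039.94


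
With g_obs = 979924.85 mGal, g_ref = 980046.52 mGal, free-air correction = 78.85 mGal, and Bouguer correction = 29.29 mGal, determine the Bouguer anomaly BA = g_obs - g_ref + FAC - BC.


BA = g_obs - g_ref + FAC - BC
= 979924.85 - 980046.52 + 78.85 - 29.29
= -72.11 mGal

-72.11


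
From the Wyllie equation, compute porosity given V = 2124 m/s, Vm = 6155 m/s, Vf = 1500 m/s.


1/V - 1/Vm = 1/2124 - 1/6155 = 0.00030834
1/Vf - 1/Vm = 1/1500 - 1/6155 = 0.0005042
phi = 0.00030834 / 0.0005042 = 0.6115

0.6115


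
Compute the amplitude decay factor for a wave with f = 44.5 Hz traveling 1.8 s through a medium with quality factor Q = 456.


pi*f*t/Q = pi*44.5*1.8/456 = 0.551846
A/A0 = exp(-0.551846) = 0.575886

0.575886


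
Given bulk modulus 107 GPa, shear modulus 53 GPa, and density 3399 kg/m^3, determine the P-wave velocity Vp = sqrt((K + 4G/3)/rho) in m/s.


First compute the effective modulus:
K + 4G/3 = 107e9 + 4*53e9/3 = 177666666666.67 Pa
Then divide by density:
177666666666.67 / 3399 = 52270275.5712 Pa/(kg/m^3)
Take the square root:
Vp = sqrt(52270275.5712) = 7229.82 m/s

7229.82


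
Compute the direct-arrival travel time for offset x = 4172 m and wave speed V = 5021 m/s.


t = x / V
= 4172 / 5021
= 0.8309 s

0.8309


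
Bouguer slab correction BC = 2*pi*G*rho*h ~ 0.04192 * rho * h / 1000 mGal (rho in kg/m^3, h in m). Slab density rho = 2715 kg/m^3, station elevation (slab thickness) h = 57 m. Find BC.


BC = 0.04192 * rho * h / 1000
= 0.04192 * 2715 * 57 / 1000
= 6.4873 mGal

6.4873


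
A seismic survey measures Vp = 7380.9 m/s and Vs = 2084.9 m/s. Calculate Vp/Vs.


Vp/Vs = 7380.9 / 2084.9
= 3.5402

3.5402


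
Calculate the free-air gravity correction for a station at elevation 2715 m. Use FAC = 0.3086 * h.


FAC = 0.3086 * h
= 0.3086 * 2715
= 837.849 mGal

837.849


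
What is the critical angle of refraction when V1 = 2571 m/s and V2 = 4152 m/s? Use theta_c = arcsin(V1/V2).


V1/V2 = 2571/4152 = 0.61922
theta_c = arcsin(0.61922) = 38.2592 degrees

38.2592


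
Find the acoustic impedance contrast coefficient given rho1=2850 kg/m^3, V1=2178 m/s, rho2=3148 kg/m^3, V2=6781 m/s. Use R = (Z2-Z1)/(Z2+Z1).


Z1 = 2850 * 2178 = 6207300
Z2 = 3148 * 6781 = 21346588
R = (21346588 - 6207300) / (21346588 + 6207300) = 15139288 / 27553888 = 0.5494

0.5494


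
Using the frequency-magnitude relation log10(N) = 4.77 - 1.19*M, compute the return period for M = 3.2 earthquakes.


log10(N) = 4.77 - 1.19*3.2 = 0.962
N = 10^0.962 = 9.162205
T = 1/N = 1/9.162205 = 0.1091 years

0.1091


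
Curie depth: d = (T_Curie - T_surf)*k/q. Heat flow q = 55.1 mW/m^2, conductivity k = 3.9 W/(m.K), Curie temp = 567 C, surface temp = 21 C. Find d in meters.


T_Curie - T_surf = 567 - 21 = 546 C
Convert q to W/m^2: 55.1 mW/m^2 = 0.0551 W/m^2
d = 546 * 3.9 / 0.0551 = 38646.1 m

38646.1


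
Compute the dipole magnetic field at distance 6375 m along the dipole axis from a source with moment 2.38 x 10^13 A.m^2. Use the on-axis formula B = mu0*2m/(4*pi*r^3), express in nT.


m = 2.38 x 10^13 = 23800000000000 A.m^2
2m = 47600000000000 A.m^2
r^3 = 6375^3 = 259083984375
B = (4pi*10^-7) * 47600000000000 / (4*pi * 259083984375) * 1e9
= 59815924.12435 / 3255745367901.09 * 1e9
= 18372.4209 nT

18372.4209


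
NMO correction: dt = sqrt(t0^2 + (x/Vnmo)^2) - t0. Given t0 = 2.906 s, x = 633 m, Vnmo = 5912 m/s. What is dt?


x/Vnmo = 633/5912 = 0.10707
(x/Vnmo)^2 = 0.011464
t0^2 = 8.444836
sqrt(8.444836 + 0.011464) = 2.907972
dt = 2.907972 - 2.906 = 0.001972

0.001972


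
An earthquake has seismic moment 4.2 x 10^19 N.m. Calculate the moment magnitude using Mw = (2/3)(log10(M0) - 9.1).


log10(M0) = log10(4.2 x 10^19) = 19.6232
Mw = 2/3 * (19.6232 - 9.1)
= 2/3 * 10.5232
= 7.02

7.02


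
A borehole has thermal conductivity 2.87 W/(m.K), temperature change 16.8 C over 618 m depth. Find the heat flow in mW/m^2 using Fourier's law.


q = k * dT / dz * 1000
= 2.87 * 16.8 / 618 * 1000
= 0.078019 * 1000
= 78.0194 mW/m^2

78.0194


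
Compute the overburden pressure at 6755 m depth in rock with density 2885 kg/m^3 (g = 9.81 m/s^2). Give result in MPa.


P = rho * g * z / 1e6
= 2885 * 9.81 * 6755 / 1e6
= 191178996.75 / 1e6
= 191.179 MPa

191.179
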